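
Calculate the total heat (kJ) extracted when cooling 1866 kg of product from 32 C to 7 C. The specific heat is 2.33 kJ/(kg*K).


dT = 32 - (7) = 25 K
Q = m * cp * dT = 1866 * 2.33 * 25
Q = 108695 kJ

108695


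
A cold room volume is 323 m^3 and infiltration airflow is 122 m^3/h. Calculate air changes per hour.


ACH = flow / volume
ACH = 122 / 323
ACH = 0.378

0.378


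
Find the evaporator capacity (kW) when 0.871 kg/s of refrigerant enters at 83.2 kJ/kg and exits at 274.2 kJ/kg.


dh = 274.2 - 83.2 = 191.0 kJ/kg
Q_evap = m_dot * dh = 0.871 * 191.0
Q_evap = 166.36 kW

166.36


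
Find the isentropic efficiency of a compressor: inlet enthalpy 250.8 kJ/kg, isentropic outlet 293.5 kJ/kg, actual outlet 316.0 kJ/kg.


dh_ideal = 293.5 - 250.8 = 42.7 kJ/kg
dh_actual = 316.0 - 250.8 = 65.2 kJ/kg
eta_s = dh_ideal / dh_actual = 42.7 / 65.2
eta_s = 0.6549

0.6549


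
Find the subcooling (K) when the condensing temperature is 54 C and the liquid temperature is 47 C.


Subcooling = T_cond - T_liquid
Subcooling = 54 - 47
Subcooling = 7 K

7


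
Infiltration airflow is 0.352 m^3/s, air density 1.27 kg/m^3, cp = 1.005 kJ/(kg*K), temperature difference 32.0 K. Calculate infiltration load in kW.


Q = V_dot * rho * cp * dT
Q = 0.352 * 1.27 * 1.005 * 32.0
Q = 14.377 kW

14.377


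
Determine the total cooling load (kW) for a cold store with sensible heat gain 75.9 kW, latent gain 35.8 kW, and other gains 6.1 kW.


Q_total = Q_s + Q_l + Q_misc
Q_total = 75.9 + 35.8 + 6.1
Q_total = 117.8 kW

117.8


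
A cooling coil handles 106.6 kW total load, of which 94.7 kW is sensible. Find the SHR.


SHR = Q_sensible / Q_total
SHR = 94.7 / 106.6
SHR = 0.888

0.888


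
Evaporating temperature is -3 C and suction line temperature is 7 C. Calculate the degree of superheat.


Superheat = T_suction - T_evap
Superheat = 7 - (-3)
Superheat = 10 K

10


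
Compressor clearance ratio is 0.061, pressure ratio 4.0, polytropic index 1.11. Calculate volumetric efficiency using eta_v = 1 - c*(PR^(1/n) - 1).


PR^(1/n) = 4.0^(1/1.11) = 3.48655394
eta_v = 1 - 0.061 * (3.48655394 - 1)
eta_v = 0.8483

0.8483


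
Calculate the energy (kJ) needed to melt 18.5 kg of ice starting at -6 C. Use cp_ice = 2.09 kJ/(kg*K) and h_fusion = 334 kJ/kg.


Sensible heat = cp * dT = 2.09 * 6 = 12.54 kJ/kg
Total per kg = 12.54 + 334 = 346.54 kJ/kg
Q = m * total = 18.5 * 346.54
Q = 6411.0 kJ

6411.0


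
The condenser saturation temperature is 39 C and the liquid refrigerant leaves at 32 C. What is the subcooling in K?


Subcooling = T_cond - T_liquid
Subcooling = 39 - 32
Subcooling = 7 K

7


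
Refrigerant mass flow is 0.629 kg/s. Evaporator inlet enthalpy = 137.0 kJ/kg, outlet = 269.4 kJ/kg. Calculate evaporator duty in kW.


dh = 269.4 - 137.0 = 132.4 kJ/kg
Q_evap = m_dot * dh = 0.629 * 132.4
Q_evap = 83.28 kW

83.28


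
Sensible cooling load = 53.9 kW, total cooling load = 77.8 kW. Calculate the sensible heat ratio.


SHR = Q_sensible / Q_total
SHR = 53.9 / 77.8
SHR = 0.693

0.693


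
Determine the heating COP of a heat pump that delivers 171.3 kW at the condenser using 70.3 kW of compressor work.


COP_hp = Q_cond / W
COP_hp = 171.3 / 70.3
COP_hp = 2.437

2.437


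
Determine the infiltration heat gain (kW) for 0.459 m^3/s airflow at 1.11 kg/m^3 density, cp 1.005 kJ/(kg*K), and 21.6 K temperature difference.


Q = V_dot * rho * cp * dT
Q = 0.459 * 1.11 * 1.005 * 21.6
Q = 11.06 kW

11.06


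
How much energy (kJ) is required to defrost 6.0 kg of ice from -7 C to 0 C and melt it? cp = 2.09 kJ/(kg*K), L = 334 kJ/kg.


Sensible heat = cp * dT = 2.09 * 7 = 14.63 kJ/kg
Total per kg = 14.63 + 334 = 348.63 kJ/kg
Q = m * total = 6.0 * 348.63
Q = 2091.8 kJ

2091.8


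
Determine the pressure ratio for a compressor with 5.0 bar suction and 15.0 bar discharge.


PR = P_high / P_low
PR = 15.0 / 5.0
PR = 3.0

3.0


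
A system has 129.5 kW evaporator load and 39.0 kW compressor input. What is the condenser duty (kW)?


Q_cond = Q_evap + W
Q_cond = 129.5 + 39.0
Q_cond = 168.5 kW

168.5


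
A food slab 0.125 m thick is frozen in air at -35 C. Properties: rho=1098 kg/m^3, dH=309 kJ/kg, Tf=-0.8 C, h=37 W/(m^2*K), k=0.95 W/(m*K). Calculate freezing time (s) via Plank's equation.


dT = -0.8 - (-35) = 34.2 K
term1 = a/(2h) = 0.125/(2*37) = 0.001689189189
term2 = a^2/(8k) = 0.125^2/(8*0.95) = 0.002055921053
t = rho*dH*1000/dT * (term1 + term2)
t = 1098*309*1000/34.2 * (0.001689189189 + 0.002055921053)
t = 37153 s

37153


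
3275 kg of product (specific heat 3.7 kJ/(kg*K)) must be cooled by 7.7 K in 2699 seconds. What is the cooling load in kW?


Q = m * cp * dT / t
Q = 3275 * 3.7 * 7.7 / 2699
Q = 34.57 kW

34.57


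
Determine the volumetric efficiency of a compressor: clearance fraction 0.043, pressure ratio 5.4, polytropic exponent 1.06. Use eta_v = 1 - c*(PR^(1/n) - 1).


PR^(1/n) = 5.4^(1/1.06) = 4.90837244
eta_v = 1 - 0.043 * (4.90837244 - 1)
eta_v = 0.8319

0.8319


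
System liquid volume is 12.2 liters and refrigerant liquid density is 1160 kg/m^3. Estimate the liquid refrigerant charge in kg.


Charge = V * rho / 1000
Charge = 12.2 * 1160 / 1000
Charge = 14.15 kg

14.15


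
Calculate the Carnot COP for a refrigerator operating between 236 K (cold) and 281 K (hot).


dT = 281 - 236 = 45 K
COP_carnot = T_cold / dT = 236 / 45
COP_carnot = 5.244

5.244


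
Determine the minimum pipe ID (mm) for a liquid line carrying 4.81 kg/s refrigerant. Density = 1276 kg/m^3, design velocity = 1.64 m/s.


A = m_dot / (rho * v) = 4.81 / (1276 * 1.64) = 0.002298531998 m^2
d = sqrt(4*A/pi) * 1000
d = 54.1 mm

54.1


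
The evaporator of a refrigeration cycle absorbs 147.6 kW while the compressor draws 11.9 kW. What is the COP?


COP = Q_evap / W
COP = 147.6 / 11.9
COP = 12.403

12.403


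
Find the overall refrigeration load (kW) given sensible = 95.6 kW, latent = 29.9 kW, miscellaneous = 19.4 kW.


Q_total = Q_s + Q_l + Q_misc
Q_total = 95.6 + 29.9 + 19.4
Q_total = 144.9 kW

144.9


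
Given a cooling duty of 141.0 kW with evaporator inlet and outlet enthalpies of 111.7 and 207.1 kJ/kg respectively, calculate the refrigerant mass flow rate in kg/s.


dh = 207.1 - 111.7 = 95.4 kJ/kg
m_dot = Q / dh = 141.0 / 95.4 = 1.478 kg/s

1.478


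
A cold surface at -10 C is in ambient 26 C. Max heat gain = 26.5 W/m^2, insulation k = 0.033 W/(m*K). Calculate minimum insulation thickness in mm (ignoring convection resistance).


dT = 26 - (-10) = 36 K
thickness = k * dT / q_max * 1000
thickness = 0.033 * 36 / 26.5 * 1000
thickness = 44.8 mm

44.8


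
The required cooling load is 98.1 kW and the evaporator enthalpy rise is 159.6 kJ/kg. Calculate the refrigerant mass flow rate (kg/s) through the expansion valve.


m_dot = Q / dh
m_dot = 98.1 / 159.6
m_dot = 0.6147 kg/s

0.6147


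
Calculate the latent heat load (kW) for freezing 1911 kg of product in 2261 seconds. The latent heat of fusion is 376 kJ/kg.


Q_lat = m * h_fg / t
Q_lat = 1911 * 376 / 2261
Q_lat = 317.8 kW

317.8


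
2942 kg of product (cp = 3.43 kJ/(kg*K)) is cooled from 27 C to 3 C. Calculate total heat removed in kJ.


dT = 27 - (3) = 24 K
Q = m * cp * dT = 2942 * 3.43 * 24
Q = 242185 kJ

242185


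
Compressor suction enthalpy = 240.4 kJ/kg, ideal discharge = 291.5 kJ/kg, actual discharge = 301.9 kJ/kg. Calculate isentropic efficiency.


dh_ideal = 291.5 - 240.4 = 51.1 kJ/kg
dh_actual = 301.9 - 240.4 = 61.5 kJ/kg
eta_s = dh_ideal / dh_actual = 51.1 / 61.5
eta_s = 0.8309

0.8309


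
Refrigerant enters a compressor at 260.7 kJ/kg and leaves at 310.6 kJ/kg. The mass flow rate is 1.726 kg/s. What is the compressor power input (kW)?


dh = 310.6 - 260.7 = 49.9 kJ/kg
W = m_dot * dh = 1.726 * 49.9 = 86.13 kW

86.13


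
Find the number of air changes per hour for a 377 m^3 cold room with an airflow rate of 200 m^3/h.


ACH = flow / volume
ACH = 200 / 377
ACH = 0.531

0.531


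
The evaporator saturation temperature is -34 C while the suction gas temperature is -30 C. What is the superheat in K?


Superheat = T_suction - T_evap
Superheat = -30 - (-34)
Superheat = 4 K

4


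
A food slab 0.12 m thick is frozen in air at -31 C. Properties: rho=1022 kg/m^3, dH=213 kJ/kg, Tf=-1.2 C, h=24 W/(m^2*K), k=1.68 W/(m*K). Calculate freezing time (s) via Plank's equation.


dT = -1.2 - (-31) = 29.8 K
term1 = a/(2h) = 0.12/(2*24) = 0.0025
term2 = a^2/(8k) = 0.12^2/(8*1.68) = 0.001071428571
t = rho*dH*1000/dT * (term1 + term2)
t = 1022*213*1000/29.8 * (0.0025 + 0.001071428571)
t = 26089 s

26089


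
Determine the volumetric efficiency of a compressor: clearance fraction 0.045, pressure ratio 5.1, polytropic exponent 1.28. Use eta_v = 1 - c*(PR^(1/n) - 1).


PR^(1/n) = 5.1^(1/1.28) = 3.57099465
eta_v = 1 - 0.045 * (3.57099465 - 1)
eta_v = 0.8843

0.8843


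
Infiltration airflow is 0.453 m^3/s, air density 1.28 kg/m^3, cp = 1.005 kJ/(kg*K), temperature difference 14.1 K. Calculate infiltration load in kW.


Q = V_dot * rho * cp * dT
Q = 0.453 * 1.28 * 1.005 * 14.1
Q = 8.217 kW

8.217


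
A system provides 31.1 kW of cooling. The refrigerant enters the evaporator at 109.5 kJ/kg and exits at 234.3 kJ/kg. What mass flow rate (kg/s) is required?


dh = 234.3 - 109.5 = 124.8 kJ/kg
m_dot = Q / dh = 31.1 / 124.8 = 0.2492 kg/s

0.2492


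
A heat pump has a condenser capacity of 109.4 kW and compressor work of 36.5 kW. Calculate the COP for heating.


COP_hp = Q_cond / W
COP_hp = 109.4 / 36.5
COP_hp = 2.997

2.997


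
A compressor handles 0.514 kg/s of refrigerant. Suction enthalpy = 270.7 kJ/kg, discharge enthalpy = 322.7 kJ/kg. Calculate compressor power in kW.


dh = 322.7 - 270.7 = 52.0 kJ/kg
W = m_dot * dh = 0.514 * 52.0 = 26.73 kW

26.73


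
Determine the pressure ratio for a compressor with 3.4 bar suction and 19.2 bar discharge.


PR = P_high / P_low
PR = 19.2 / 3.4
PR = 5.647

5.647


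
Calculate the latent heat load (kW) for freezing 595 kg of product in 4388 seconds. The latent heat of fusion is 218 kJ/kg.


Q_lat = m * h_fg / t
Q_lat = 595 * 218 / 4388
Q_lat = 29.56 kW

29.56


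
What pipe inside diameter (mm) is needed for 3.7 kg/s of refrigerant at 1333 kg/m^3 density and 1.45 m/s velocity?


A = m_dot / (rho * v) = 3.7 / (1333 * 1.45) = 0.001914271671 m^2
d = sqrt(4*A/pi) * 1000
d = 49.4 mm

49.4


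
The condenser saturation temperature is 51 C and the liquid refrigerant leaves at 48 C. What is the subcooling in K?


Subcooling = T_cond - T_liquid
Subcooling = 51 - 48
Subcooling = 3 K

3


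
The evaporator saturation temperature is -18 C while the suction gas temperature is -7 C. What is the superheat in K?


Superheat = T_suction - T_evap
Superheat = -7 - (-18)
Superheat = 11 K

11


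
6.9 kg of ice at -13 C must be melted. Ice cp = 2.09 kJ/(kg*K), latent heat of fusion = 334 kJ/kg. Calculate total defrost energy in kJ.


Sensible heat = cp * dT = 2.09 * 13 = 27.17 kJ/kg
Total per kg = 27.17 + 334 = 361.17 kJ/kg
Q = m * total = 6.9 * 361.17
Q = 2492.1 kJ

2492.1


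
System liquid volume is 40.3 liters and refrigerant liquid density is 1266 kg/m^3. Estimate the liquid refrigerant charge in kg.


Charge = V * rho / 1000
Charge = 40.3 * 1266 / 1000
Charge = 51.02 kg

51.02


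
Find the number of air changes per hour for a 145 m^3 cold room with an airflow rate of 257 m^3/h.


ACH = flow / volume
ACH = 257 / 145
ACH = 1.772

1.772


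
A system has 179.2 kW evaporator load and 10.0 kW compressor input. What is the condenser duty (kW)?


Q_cond = Q_evap + W
Q_cond = 179.2 + 10.0
Q_cond = 189.2 kW

189.2


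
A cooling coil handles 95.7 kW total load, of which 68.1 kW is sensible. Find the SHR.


SHR = Q_sensible / Q_total
SHR = 68.1 / 95.7
SHR = 0.712

0.712


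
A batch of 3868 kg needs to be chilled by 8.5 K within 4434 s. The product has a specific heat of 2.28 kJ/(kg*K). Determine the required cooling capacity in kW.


Q = m * cp * dT / t
Q = 3868 * 2.28 * 8.5 / 4434
Q = 16.906 kW

16.906


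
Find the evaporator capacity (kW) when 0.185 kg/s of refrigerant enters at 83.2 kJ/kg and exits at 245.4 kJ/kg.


dh = 245.4 - 83.2 = 162.2 kJ/kg
Q_evap = m_dot * dh = 0.185 * 162.2
Q_evap = 30.01 kW

30.01


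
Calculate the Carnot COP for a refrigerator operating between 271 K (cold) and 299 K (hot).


dT = 299 - 271 = 28 K
COP_carnot = T_cold / dT = 271 / 28
COP_carnot = 9.679

9.679


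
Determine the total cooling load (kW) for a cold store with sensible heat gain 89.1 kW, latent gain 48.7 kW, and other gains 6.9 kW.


Q_total = Q_s + Q_l + Q_misc
Q_total = 89.1 + 48.7 + 6.9
Q_total = 144.7 kW

144.7


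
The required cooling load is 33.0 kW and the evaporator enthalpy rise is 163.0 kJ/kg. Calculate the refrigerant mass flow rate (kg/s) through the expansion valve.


m_dot = Q / dh
m_dot = 33.0 / 163.0
m_dot = 0.2025 kg/s

0.2025


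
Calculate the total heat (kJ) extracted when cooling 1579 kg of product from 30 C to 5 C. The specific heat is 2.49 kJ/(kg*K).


dT = 30 - (5) = 25 K
Q = m * cp * dT = 1579 * 2.49 * 25
Q = 98293 kJ

98293


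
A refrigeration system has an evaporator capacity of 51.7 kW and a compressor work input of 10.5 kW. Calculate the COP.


COP = Q_evap / W
COP = 51.7 / 10.5
COP = 4.924

4.924


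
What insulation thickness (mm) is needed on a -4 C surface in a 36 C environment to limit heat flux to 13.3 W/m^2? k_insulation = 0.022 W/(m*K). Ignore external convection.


dT = 36 - (-4) = 40 K
thickness = k * dT / q_max * 1000
thickness = 0.022 * 40 / 13.3 * 1000
thickness = 66.2 mm

66.2


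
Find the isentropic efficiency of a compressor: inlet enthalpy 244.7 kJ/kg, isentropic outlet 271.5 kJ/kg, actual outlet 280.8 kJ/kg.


dh_ideal = 271.5 - 244.7 = 26.8 kJ/kg
dh_actual = 280.8 - 244.7 = 36.1 kJ/kg
eta_s = dh_ideal / dh_actual = 26.8 / 36.1
eta_s = 0.7424

0.7424


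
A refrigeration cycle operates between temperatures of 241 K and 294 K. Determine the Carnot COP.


dT = 294 - 241 = 53 K
COP_carnot = T_cold / dT = 241 / 53
COP_carnot = 4.547

4.547


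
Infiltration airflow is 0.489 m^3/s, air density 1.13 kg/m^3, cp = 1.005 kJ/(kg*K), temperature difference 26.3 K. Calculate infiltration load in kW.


Q = V_dot * rho * cp * dT
Q = 0.489 * 1.13 * 1.005 * 26.3
Q = 14.605 kW

14.605


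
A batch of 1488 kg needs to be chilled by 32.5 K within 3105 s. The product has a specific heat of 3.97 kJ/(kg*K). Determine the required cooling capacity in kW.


Q = m * cp * dT / t
Q = 1488 * 3.97 * 32.5 / 3105
Q = 61.832 kW

61.832


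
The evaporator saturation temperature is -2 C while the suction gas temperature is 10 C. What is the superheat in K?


Superheat = T_suction - T_evap
Superheat = 10 - (-2)
Superheat = 12 K

12


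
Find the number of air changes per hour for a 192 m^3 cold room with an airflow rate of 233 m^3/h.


ACH = flow / volume
ACH = 233 / 192
ACH = 1.214

1.214


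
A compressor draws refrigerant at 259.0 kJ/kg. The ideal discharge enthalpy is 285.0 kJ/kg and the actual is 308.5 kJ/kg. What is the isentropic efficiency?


dh_ideal = 285.0 - 259.0 = 26.0 kJ/kg
dh_actual = 308.5 - 259.0 = 49.5 kJ/kg
eta_s = dh_ideal / dh_actual = 26.0 / 49.5
eta_s = 0.5253

0.5253


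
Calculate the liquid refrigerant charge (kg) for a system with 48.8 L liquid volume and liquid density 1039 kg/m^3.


Charge = V * rho / 1000
Charge = 48.8 * 1039 / 1000
Charge = 50.7 kg

50.7


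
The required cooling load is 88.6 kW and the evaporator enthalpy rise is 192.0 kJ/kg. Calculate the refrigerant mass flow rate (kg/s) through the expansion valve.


m_dot = Q / dh
m_dot = 88.6 / 192.0
m_dot = 0.4615 kg/s

0.4615


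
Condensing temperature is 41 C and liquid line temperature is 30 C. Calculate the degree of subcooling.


Subcooling = T_cond - T_liquid
Subcooling = 41 - 30
Subcooling = 11 K

11


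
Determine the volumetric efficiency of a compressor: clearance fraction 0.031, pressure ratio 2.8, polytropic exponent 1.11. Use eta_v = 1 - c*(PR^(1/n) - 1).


PR^(1/n) = 2.8^(1/1.11) = 2.52839588
eta_v = 1 - 0.031 * (2.52839588 - 1)
eta_v = 0.9526

0.9526


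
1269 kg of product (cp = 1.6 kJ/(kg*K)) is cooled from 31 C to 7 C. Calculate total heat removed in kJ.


dT = 31 - (7) = 24 K
Q = m * cp * dT = 1269 * 1.6 * 24
Q = 48730 kJ

48730


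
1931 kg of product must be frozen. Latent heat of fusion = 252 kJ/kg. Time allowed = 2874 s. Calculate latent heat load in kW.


Q_lat = m * h_fg / t
Q_lat = 1931 * 252 / 2874
Q_lat = 169.32 kW

169.32


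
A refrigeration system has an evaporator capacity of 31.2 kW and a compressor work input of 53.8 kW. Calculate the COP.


COP = Q_evap / W
COP = 31.2 / 53.8
COP = 0.58

0.58


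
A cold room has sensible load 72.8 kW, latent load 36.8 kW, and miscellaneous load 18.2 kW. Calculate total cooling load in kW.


Q_total = Q_s + Q_l + Q_misc
Q_total = 72.8 + 36.8 + 18.2
Q_total = 127.8 kW

127.8


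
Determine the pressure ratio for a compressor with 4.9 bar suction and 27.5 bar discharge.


PR = P_high / P_low
PR = 27.5 / 4.9
PR = 5.612

5.612


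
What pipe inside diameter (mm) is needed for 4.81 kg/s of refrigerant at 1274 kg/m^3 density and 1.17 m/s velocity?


A = m_dot / (rho * v) = 4.81 / (1274 * 1.17) = 0.003226931798 m^2
d = sqrt(4*A/pi) * 1000
d = 64.1 mm

64.1


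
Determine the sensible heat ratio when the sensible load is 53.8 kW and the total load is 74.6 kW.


SHR = Q_sensible / Q_total
SHR = 53.8 / 74.6
SHR = 0.721

0.721


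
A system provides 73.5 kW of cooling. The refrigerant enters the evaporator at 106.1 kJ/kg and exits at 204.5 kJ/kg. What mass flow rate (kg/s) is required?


dh = 204.5 - 106.1 = 98.4 kJ/kg
m_dot = Q / dh = 73.5 / 98.4 = 0.747 kg/s

0.747


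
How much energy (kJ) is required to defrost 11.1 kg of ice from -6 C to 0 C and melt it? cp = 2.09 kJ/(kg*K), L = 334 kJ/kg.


Sensible heat = cp * dT = 2.09 * 6 = 12.54 kJ/kg
Total per kg = 12.54 + 334 = 346.54 kJ/kg
Q = m * total = 11.1 * 346.54
Q = 3846.6 kJ

3846.6


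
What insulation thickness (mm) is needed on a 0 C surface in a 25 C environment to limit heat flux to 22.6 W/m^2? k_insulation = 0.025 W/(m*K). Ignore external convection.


dT = 25 - (0) = 25 K
thickness = k * dT / q_max * 1000
thickness = 0.025 * 25 / 22.6 * 1000
thickness = 27.7 mm

27.7


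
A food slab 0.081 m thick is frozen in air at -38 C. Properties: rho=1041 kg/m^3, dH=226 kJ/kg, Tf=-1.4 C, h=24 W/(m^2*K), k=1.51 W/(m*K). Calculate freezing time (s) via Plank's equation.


dT = -1.4 - (-38) = 36.6 K
term1 = a/(2h) = 0.081/(2*24) = 0.0016875
term2 = a^2/(8k) = 0.081^2/(8*1.51) = 0.0005431291391
t = rho*dH*1000/dT * (term1 + term2)
t = 1041*226*1000/36.6 * (0.0016875 + 0.0005431291391)
t = 14339 s

14339


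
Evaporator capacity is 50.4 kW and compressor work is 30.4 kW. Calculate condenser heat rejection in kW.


Q_cond = Q_evap + W
Q_cond = 50.4 + 30.4
Q_cond = 80.8 kW

80.8


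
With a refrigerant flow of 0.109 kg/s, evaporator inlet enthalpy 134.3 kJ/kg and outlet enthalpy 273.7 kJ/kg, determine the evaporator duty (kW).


dh = 273.7 - 134.3 = 139.4 kJ/kg
Q_evap = m_dot * dh = 0.109 * 139.4
Q_evap = 15.19 kW

15.19


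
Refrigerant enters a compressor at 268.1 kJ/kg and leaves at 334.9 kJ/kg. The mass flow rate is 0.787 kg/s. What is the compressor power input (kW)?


dh = 334.9 - 268.1 = 66.8 kJ/kg
W = m_dot * dh = 0.787 * 66.8 = 52.57 kW

52.57


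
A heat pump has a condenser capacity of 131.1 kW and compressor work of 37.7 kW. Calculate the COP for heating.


COP_hp = Q_cond / W
COP_hp = 131.1 / 37.7
COP_hp = 3.477

3.477


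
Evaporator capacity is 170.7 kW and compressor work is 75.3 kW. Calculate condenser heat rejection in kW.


Q_cond = Q_evap + W
Q_cond = 170.7 + 75.3
Q_cond = 246.0 kW

246.0


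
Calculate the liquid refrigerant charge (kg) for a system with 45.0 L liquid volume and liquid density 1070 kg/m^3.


Charge = V * rho / 1000
Charge = 45.0 * 1070 / 1000
Charge = 48.15 kg

48.15


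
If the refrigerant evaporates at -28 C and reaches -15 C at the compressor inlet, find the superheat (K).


Superheat = T_suction - T_evap
Superheat = -15 - (-28)
Superheat = 13 K

13


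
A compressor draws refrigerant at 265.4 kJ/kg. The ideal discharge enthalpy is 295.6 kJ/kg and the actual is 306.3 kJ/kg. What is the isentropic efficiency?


dh_ideal = 295.6 - 265.4 = 30.2 kJ/kg
dh_actual = 306.3 - 265.4 = 40.9 kJ/kg
eta_s = dh_ideal / dh_actual = 30.2 / 40.9
eta_s = 0.7384

0.7384


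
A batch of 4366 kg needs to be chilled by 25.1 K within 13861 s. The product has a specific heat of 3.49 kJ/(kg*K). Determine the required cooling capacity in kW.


Q = m * cp * dT / t
Q = 4366 * 3.49 * 25.1 / 13861
Q = 27.592 kW

27.592


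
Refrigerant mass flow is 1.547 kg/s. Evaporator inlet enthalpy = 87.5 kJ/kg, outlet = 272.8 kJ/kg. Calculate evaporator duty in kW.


dh = 272.8 - 87.5 = 185.3 kJ/kg
Q_evap = m_dot * dh = 1.547 * 185.3
Q_evap = 286.66 kW

286.66


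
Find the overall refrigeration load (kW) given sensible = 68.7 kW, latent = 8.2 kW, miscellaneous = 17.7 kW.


Q_total = Q_s + Q_l + Q_misc
Q_total = 68.7 + 8.2 + 17.7
Q_total = 94.6 kW

94.6


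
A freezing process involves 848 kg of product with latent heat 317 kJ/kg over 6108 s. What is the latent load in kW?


Q_lat = m * h_fg / t
Q_lat = 848 * 317 / 6108
Q_lat = 44.01 kW

44.01


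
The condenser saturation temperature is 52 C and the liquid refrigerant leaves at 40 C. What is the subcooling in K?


Subcooling = T_cond - T_liquid
Subcooling = 52 - 40
Subcooling = 12 K

12


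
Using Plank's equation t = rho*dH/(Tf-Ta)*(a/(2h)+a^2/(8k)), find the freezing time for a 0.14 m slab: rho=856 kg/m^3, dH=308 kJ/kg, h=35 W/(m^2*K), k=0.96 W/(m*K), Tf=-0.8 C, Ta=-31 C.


dT = -0.8 - (-31) = 30.2 K
term1 = a/(2h) = 0.14/(2*35) = 0.002
term2 = a^2/(8k) = 0.14^2/(8*0.96) = 0.002552083333
t = rho*dH*1000/dT * (term1 + term2)
t = 856*308*1000/30.2 * (0.002 + 0.002552083333)
t = 39740 s

39740


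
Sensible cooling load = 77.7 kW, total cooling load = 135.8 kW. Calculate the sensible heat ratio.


SHR = Q_sensible / Q_total
SHR = 77.7 / 135.8
SHR = 0.572

0.572


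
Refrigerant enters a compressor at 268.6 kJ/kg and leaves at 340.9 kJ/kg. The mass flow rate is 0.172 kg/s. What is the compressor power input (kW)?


dh = 340.9 - 268.6 = 72.3 kJ/kg
W = m_dot * dh = 0.172 * 72.3 = 12.44 kW

12.44


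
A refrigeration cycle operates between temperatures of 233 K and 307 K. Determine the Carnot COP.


dT = 307 - 233 = 74 K
COP_carnot = T_cold / dT = 233 / 74
COP_carnot = 3.149

3.149


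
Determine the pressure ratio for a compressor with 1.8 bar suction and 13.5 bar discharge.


PR = P_high / P_low
PR = 13.5 / 1.8
PR = 7.5

7.5


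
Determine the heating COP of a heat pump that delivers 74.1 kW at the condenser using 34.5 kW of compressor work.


COP_hp = Q_cond / W
COP_hp = 74.1 / 34.5
COP_hp = 2.148

2.148


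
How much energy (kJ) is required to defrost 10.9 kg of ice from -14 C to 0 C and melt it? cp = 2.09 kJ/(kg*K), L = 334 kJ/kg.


Sensible heat = cp * dT = 2.09 * 14 = 29.26 kJ/kg
Total per kg = 29.26 + 334 = 363.26 kJ/kg
Q = m * total = 10.9 * 363.26
Q = 3959.5 kJ

3959.5


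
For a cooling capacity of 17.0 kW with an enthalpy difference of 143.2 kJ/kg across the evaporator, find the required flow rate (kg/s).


m_dot = Q / dh
m_dot = 17.0 / 143.2
m_dot = 0.1187 kg/s

0.1187


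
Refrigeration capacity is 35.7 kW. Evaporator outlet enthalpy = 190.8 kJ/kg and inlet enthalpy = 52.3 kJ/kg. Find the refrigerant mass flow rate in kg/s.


dh = 190.8 - 52.3 = 138.5 kJ/kg
m_dot = Q / dh = 35.7 / 138.5 = 0.2578 kg/s

0.2578


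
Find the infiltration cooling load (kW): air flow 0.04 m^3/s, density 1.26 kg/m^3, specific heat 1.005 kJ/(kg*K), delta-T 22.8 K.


Q = V_dot * rho * cp * dT
Q = 0.04 * 1.26 * 1.005 * 22.8
Q = 1.155 kW

1.155


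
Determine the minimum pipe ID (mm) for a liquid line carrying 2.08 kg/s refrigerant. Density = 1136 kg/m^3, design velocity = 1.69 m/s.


A = m_dot / (rho * v) = 2.08 / (1136 * 1.69) = 0.001083423619 m^2
d = sqrt(4*A/pi) * 1000
d = 37.1 mm

37.1


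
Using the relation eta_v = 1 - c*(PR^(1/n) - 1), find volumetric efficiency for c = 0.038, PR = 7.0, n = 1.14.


PR^(1/n) = 7.0^(1/1.14) = 5.5120617
eta_v = 1 - 0.038 * (5.5120617 - 1)
eta_v = 0.8285

0.8285


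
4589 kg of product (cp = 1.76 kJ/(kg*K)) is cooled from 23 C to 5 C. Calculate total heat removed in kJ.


dT = 23 - (5) = 18 K
Q = m * cp * dT = 4589 * 1.76 * 18
Q = 145380 kJ

145380


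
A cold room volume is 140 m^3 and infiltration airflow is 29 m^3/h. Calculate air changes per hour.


ACH = flow / volume
ACH = 29 / 140
ACH = 0.207

0.207


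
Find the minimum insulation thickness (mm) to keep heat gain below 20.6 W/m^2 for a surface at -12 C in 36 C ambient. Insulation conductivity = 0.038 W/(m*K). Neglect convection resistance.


dT = 36 - (-12) = 48 K
thickness = k * dT / q_max * 1000
thickness = 0.038 * 48 / 20.6 * 1000
thickness = 88.5 mm

88.5


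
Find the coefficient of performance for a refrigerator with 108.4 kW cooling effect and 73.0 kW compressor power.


COP = Q_evap / W
COP = 108.4 / 73.0
COP = 1.485

1.485


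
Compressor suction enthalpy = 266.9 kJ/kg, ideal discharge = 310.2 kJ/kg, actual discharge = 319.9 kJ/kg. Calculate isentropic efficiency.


dh_ideal = 310.2 - 266.9 = 43.3 kJ/kg
dh_actual = 319.9 - 266.9 = 53.0 kJ/kg
eta_s = dh_ideal / dh_actual = 43.3 / 53.0
eta_s = 0.817

0.817


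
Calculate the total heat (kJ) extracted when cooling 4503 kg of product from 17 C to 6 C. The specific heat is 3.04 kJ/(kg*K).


dT = 17 - (6) = 11 K
Q = m * cp * dT = 4503 * 3.04 * 11
Q = 150580 kJ

150580


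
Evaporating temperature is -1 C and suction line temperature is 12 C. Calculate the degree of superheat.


Superheat = T_suction - T_evap
Superheat = 12 - (-1)
Superheat = 13 K

13


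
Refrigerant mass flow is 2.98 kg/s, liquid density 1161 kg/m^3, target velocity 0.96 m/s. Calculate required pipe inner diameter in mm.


A = m_dot / (rho * v) = 2.98 / (1161 * 0.96) = 0.002673700833 m^2
d = sqrt(4*A/pi) * 1000
d = 58.3 mm

58.3


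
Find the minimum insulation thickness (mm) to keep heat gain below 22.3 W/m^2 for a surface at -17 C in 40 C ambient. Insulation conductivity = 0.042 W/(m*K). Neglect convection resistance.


dT = 40 - (-17) = 57 K
thickness = k * dT / q_max * 1000
thickness = 0.042 * 57 / 22.3 * 1000
thickness = 107.4 mm

107.4


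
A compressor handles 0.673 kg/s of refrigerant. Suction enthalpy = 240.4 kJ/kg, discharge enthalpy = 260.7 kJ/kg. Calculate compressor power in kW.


dh = 260.7 - 240.4 = 20.3 kJ/kg
W = m_dot * dh = 0.673 * 20.3 = 13.66 kW

13.66


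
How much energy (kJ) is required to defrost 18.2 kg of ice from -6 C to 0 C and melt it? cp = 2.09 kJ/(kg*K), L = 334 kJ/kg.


Sensible heat = cp * dT = 2.09 * 6 = 12.54 kJ/kg
Total per kg = 12.54 + 334 = 346.54 kJ/kg
Q = m * total = 18.2 * 346.54
Q = 6307.0 kJ

6307.0


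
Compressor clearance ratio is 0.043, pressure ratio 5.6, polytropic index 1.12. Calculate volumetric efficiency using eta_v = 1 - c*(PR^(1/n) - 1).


PR^(1/n) = 5.6^(1/1.12) = 4.65612921
eta_v = 1 - 0.043 * (4.65612921 - 1)
eta_v = 0.8428

0.8428


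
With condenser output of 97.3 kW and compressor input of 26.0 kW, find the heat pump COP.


COP_hp = Q_cond / W
COP_hp = 97.3 / 26.0
COP_hp = 3.742

3.742


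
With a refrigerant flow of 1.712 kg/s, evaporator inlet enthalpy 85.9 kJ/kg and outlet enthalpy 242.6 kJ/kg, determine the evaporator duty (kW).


dh = 242.6 - 85.9 = 156.7 kJ/kg
Q_evap = m_dot * dh = 1.712 * 156.7
Q_evap = 268.27 kW

268.27


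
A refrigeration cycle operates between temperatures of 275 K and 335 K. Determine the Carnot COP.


dT = 335 - 275 = 60 K
COP_carnot = T_cold / dT = 275 / 60
COP_carnot = 4.583

4.583


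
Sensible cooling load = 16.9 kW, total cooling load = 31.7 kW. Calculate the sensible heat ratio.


SHR = Q_sensible / Q_total
SHR = 16.9 / 31.7
SHR = 0.533

0.533


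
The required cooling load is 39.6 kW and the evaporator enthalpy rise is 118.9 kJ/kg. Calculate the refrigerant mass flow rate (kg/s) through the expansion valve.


m_dot = Q / dh
m_dot = 39.6 / 118.9
m_dot = 0.3331 kg/s

0.3331


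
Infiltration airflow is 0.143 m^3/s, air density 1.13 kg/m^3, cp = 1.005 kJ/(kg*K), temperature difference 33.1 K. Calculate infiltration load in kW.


Q = V_dot * rho * cp * dT
Q = 0.143 * 1.13 * 1.005 * 33.1
Q = 5.375 kW

5.375


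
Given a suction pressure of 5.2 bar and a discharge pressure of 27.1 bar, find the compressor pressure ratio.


PR = P_high / P_low
PR = 27.1 / 5.2
PR = 5.212

5.212


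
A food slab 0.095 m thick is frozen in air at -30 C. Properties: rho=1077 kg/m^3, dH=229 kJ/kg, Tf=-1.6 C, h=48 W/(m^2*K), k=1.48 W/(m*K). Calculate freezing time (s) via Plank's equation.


dT = -1.6 - (-30) = 28.4 K
term1 = a/(2h) = 0.095/(2*48) = 0.0009895833333
term2 = a^2/(8k) = 0.095^2/(8*1.48) = 0.0007622466216
t = rho*dH*1000/dT * (term1 + term2)
t = 1077*229*1000/28.4 * (0.0009895833333 + 0.0007622466216)
t = 15213 s

15213


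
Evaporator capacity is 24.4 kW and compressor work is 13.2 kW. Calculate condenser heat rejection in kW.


Q_cond = Q_evap + W
Q_cond = 24.4 + 13.2
Q_cond = 37.6 kW

37.6


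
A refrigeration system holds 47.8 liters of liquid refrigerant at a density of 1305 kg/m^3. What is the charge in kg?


Charge = V * rho / 1000
Charge = 47.8 * 1305 / 1000
Charge = 62.38 kg

62.38


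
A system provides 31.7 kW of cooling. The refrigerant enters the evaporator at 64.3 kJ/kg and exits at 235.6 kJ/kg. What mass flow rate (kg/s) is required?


dh = 235.6 - 64.3 = 171.3 kJ/kg
m_dot = Q / dh = 31.7 / 171.3 = 0.1851 kg/s

0.1851


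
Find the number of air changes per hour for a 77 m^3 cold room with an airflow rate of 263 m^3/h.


ACH = flow / volume
ACH = 263 / 77
ACH = 3.416

3.416


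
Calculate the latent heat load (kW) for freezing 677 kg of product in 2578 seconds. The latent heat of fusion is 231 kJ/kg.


Q_lat = m * h_fg / t
Q_lat = 677 * 231 / 2578
Q_lat = 60.66 kW

60.66


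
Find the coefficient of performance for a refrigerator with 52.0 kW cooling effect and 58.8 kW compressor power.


COP = Q_evap / W
COP = 52.0 / 58.8
COP = 0.884

0.884


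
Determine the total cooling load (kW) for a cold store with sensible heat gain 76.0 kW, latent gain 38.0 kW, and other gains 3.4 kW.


Q_total = Q_s + Q_l + Q_misc
Q_total = 76.0 + 38.0 + 3.4
Q_total = 117.4 kW

117.4


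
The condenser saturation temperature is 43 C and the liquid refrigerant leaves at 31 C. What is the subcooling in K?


Subcooling = T_cond - T_liquid
Subcooling = 43 - 31
Subcooling = 12 K

12


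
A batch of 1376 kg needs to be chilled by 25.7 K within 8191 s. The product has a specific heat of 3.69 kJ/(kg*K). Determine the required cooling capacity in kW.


Q = m * cp * dT / t
Q = 1376 * 3.69 * 25.7 / 8191
Q = 15.931 kW

15.931


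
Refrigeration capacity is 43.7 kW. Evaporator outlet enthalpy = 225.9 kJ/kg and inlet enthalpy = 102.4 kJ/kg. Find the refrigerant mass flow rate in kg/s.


dh = 225.9 - 102.4 = 123.5 kJ/kg
m_dot = Q / dh = 43.7 / 123.5 = 0.3538 kg/s

0.3538


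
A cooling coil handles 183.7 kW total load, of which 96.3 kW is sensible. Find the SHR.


SHR = Q_sensible / Q_total
SHR = 96.3 / 183.7
SHR = 0.524

0.524


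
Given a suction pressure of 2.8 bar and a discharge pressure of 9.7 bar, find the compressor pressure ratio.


PR = P_high / P_low
PR = 9.7 / 2.8
PR = 3.464

3.464


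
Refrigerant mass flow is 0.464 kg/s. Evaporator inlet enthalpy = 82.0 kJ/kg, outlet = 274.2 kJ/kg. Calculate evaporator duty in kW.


dh = 274.2 - 82.0 = 192.2 kJ/kg
Q_evap = m_dot * dh = 0.464 * 192.2
Q_evap = 89.18 kW

89.18


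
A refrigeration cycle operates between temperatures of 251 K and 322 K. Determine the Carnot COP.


dT = 322 - 251 = 71 K
COP_carnot = T_cold / dT = 251 / 71
COP_carnot = 3.535

3.535


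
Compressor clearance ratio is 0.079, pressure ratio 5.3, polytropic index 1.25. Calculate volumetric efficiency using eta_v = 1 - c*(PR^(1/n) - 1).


PR^(1/n) = 5.3^(1/1.25) = 3.79682601
eta_v = 1 - 0.079 * (3.79682601 - 1)
eta_v = 0.7791

0.7791


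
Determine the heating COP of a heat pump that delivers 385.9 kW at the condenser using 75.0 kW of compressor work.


COP_hp = Q_cond / W
COP_hp = 385.9 / 75.0
COP_hp = 5.145

5.145


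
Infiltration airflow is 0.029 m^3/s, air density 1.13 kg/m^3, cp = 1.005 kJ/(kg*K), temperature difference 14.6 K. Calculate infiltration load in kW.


Q = V_dot * rho * cp * dT
Q = 0.029 * 1.13 * 1.005 * 14.6
Q = 0.481 kW

0.481


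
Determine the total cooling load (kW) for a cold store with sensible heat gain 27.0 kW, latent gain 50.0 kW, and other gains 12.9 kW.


Q_total = Q_s + Q_l + Q_misc
Q_total = 27.0 + 50.0 + 12.9
Q_total = 89.9 kW

89.9


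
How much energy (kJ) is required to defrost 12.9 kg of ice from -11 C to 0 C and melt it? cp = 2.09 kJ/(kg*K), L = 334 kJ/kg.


Sensible heat = cp * dT = 2.09 * 11 = 22.99 kJ/kg
Total per kg = 22.99 + 334 = 356.99 kJ/kg
Q = m * total = 12.9 * 356.99
Q = 4605.2 kJ

4605.2


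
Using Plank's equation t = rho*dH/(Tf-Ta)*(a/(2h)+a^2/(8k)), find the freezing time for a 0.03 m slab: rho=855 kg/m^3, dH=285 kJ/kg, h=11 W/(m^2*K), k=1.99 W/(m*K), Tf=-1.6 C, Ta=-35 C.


dT = -1.6 - (-35) = 33.4 K
term1 = a/(2h) = 0.03/(2*11) = 0.001363636364
term2 = a^2/(8k) = 0.03^2/(8*1.99) = 0.00005653266332
t = rho*dH*1000/dT * (term1 + term2)
t = 855*285*1000/33.4 * (0.001363636364 + 0.00005653266332)
t = 10361 s

10361


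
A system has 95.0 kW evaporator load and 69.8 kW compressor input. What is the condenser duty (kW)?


Q_cond = Q_evap + W
Q_cond = 95.0 + 69.8
Q_cond = 164.8 kW

164.8


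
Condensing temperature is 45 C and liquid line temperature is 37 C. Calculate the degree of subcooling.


Subcooling = T_cond - T_liquid
Subcooling = 45 - 37
Subcooling = 8 K

8


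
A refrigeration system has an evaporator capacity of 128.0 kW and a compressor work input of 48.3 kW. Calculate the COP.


COP = Q_evap / W
COP = 128.0 / 48.3
COP = 2.65

2.65


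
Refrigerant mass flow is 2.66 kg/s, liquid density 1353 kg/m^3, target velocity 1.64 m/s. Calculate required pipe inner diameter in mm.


A = m_dot / (rho * v) = 2.66 / (1353 * 1.64) = 0.001198781389 m^2
d = sqrt(4*A/pi) * 1000
d = 39.1 mm

39.1


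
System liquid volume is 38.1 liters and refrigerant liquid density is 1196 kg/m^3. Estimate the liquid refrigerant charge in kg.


Charge = V * rho / 1000
Charge = 38.1 * 1196 / 1000
Charge = 45.57 kg

45.57


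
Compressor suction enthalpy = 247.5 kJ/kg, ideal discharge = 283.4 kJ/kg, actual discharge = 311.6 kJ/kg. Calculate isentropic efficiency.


dh_ideal = 283.4 - 247.5 = 35.9 kJ/kg
dh_actual = 311.6 - 247.5 = 64.1 kJ/kg
eta_s = dh_ideal / dh_actual = 35.9 / 64.1
eta_s = 0.5601

0.5601


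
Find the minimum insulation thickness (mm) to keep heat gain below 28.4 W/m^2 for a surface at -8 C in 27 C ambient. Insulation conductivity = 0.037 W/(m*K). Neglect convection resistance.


dT = 27 - (-8) = 35 K
thickness = k * dT / q_max * 1000
thickness = 0.037 * 35 / 28.4 * 1000
thickness = 45.6 mm

45.6


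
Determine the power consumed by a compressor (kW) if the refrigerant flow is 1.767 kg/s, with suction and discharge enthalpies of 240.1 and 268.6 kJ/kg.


dh = 268.6 - 240.1 = 28.5 kJ/kg
W = m_dot * dh = 1.767 * 28.5 = 50.36 kW

50.36


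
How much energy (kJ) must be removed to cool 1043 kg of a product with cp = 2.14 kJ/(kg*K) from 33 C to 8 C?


dT = 33 - (8) = 25 K
Q = m * cp * dT = 1043 * 2.14 * 25
Q = 55801 kJ

55801


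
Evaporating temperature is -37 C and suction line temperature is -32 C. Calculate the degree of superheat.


Superheat = T_suction - T_evap
Superheat = -32 - (-37)
Superheat = 5 K

5


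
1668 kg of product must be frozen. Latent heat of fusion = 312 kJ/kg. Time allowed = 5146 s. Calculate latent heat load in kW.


Q_lat = m * h_fg / t
Q_lat = 1668 * 312 / 5146
Q_lat = 101.13 kW

101.13


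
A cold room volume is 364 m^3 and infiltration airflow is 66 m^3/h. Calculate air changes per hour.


ACH = flow / volume
ACH = 66 / 364
ACH = 0.181

0.181


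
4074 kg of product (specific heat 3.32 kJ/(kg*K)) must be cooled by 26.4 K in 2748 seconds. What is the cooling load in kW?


Q = m * cp * dT / t
Q = 4074 * 3.32 * 26.4 / 2748
Q = 129.941 kW

129.941


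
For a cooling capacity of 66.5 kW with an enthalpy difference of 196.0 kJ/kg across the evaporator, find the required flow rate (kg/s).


m_dot = Q / dh
m_dot = 66.5 / 196.0
m_dot = 0.3393 kg/s

0.3393


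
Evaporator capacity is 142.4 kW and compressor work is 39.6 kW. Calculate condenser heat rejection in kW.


Q_cond = Q_evap + W
Q_cond = 142.4 + 39.6
Q_cond = 182.0 kW

182.0


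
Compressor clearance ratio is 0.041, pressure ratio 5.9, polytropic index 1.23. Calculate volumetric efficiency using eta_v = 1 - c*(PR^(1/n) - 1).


PR^(1/n) = 5.9^(1/1.23) = 4.23359152
eta_v = 1 - 0.041 * (4.23359152 - 1)
eta_v = 0.8674

0.8674


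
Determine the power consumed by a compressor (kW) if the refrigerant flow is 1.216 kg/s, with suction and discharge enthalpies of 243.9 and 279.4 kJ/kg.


dh = 279.4 - 243.9 = 35.5 kJ/kg
W = m_dot * dh = 1.216 * 35.5 = 43.17 kW

43.17


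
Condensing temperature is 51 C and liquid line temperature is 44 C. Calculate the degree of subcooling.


Subcooling = T_cond - T_liquid
Subcooling = 51 - 44
Subcooling = 7 K

7


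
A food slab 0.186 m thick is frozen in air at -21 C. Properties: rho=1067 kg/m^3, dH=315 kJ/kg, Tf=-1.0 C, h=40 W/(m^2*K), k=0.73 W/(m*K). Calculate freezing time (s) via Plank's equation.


dT = -1.0 - (-21) = 20.0 K
term1 = a/(2h) = 0.186/(2*40) = 0.002325
term2 = a^2/(8k) = 0.186^2/(8*0.73) = 0.005923972603
t = rho*dH*1000/dT * (term1 + term2)
t = 1067*315*1000/20.0 * (0.002325 + 0.005923972603)
t = 138626 s

138626


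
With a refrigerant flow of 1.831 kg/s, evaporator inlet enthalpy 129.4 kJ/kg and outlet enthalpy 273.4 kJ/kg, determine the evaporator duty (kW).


dh = 273.4 - 129.4 = 144.0 kJ/kg
Q_evap = m_dot * dh = 1.831 * 144.0
Q_evap = 263.66 kW

263.66


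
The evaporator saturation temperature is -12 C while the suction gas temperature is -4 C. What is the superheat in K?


Superheat = T_suction - T_evap
Superheat = -4 - (-12)
Superheat = 8 K

8


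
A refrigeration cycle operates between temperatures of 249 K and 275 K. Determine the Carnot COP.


dT = 275 - 249 = 26 K
COP_carnot = T_cold / dT = 249 / 26
COP_carnot = 9.577

9.577


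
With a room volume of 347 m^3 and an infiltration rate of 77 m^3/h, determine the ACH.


ACH = flow / volume
ACH = 77 / 347
ACH = 0.222

0.222


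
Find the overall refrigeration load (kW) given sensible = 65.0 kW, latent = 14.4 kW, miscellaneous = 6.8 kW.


Q_total = Q_s + Q_l + Q_misc
Q_total = 65.0 + 14.4 + 6.8
Q_total = 86.2 kW

86.2


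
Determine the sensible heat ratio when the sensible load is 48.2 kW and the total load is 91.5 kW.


SHR = Q_sensible / Q_total
SHR = 48.2 / 91.5
SHR = 0.527

0.527


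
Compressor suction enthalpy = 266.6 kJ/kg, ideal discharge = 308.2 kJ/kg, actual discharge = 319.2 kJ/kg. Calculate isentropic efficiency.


dh_ideal = 308.2 - 266.6 = 41.6 kJ/kg
dh_actual = 319.2 - 266.6 = 52.6 kJ/kg
eta_s = dh_ideal / dh_actual = 41.6 / 52.6
eta_s = 0.7909

0.7909
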